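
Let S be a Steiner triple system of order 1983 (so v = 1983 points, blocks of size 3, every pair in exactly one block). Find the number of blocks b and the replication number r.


An STS(v) is a 2-(v, 3, 1) BIBD: block size k = 3, λ = 1.
Replication: r(k − 1) = λ(v − 1) ⇒ r·2 = 1983 − 1 = 1982 ⇒ r = 991.
Block count: b = v(v − 1)/6 = 1983·1982/6 = 3930306/6 = 655051.
(Check via bk = vr: 655051·3 = 1965153 = 1983·991 = 1965153 ✓.)

r = 991, b = 655051.


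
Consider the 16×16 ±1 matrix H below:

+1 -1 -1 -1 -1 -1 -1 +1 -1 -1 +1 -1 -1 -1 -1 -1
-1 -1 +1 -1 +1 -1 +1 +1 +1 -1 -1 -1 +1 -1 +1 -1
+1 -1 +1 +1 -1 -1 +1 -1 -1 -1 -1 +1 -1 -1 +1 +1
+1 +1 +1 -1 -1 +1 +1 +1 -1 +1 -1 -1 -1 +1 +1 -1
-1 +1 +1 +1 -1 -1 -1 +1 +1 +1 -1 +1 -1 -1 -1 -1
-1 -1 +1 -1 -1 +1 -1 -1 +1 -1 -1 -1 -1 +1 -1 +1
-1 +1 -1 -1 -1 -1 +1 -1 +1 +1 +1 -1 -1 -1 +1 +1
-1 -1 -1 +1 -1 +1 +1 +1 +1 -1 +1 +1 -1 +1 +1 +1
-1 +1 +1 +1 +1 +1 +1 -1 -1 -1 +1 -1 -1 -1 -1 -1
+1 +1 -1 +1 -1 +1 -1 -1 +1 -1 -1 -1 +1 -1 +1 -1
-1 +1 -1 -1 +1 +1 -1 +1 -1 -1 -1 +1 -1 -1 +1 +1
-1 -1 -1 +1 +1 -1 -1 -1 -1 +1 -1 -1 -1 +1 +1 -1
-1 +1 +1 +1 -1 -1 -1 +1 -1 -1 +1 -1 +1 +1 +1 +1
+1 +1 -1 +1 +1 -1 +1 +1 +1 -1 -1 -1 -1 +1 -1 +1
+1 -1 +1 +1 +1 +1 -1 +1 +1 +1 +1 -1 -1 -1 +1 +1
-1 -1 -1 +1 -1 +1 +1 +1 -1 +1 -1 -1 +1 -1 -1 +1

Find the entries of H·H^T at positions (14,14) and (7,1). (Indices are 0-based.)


Row 1 of H: [-1, -1, 1, -1, 1, -1, 1, 1, 1, -1, -1, -1, 1, -1, 1, -1].
Row 7 of H: [-1, -1, -1, 1, -1, 1, 1, 1, 1, -1, 1, 1, -1, 1, 1, 1].
Row 14 of H: [1, -1, 1, 1, 1, 1, -1, 1, 1, 1, 1, -1, -1, -1, 1, 1].
(H·H^T)[14][14] = Σ_j H[14][j]·H[14][j] = (1)² + (-1)² + (1)² + (1)² + (1)² + (1)² + (-1)² + (1)² + (1)² + (1)² + (1)² + (-1)² + (-1)² + (-1)² + (1)² + (1)² = 1 + 1 + 1 + 1 + 1 + 1 + 1 + 1 + 1 + 1 + 1 + 1 + 1 + 1 + 1 + 1 = 16.
(H·H^T)[7][1] = Σ_j H[7][j]·H[1][j] = (-1)·(-1) + (-1)·(-1) + (-1)·(1) + (1)·(-1) + (-1)·(1) + (1)·(-1) + (1)·(1) + (1)·(1) + (1)·(1) + (-1)·(-1) + (1)·(-1) + (1)·(-1) + (-1)·(1) + (1)·(-1) + (1)·(1) + (1)·(-1) = 1 + 1 + -1 + -1 + -1 + -1 + 1 + 1 + 1 + 1 + -1 + -1 + -1 + -1 + 1 + -1 = -2.
Rows 7 and 1 are not orthogonal (dot product = -2 ≠ 0), so H is not a Hadamard matrix.

(14,14) entry = 16; (7,1) entry = -2.


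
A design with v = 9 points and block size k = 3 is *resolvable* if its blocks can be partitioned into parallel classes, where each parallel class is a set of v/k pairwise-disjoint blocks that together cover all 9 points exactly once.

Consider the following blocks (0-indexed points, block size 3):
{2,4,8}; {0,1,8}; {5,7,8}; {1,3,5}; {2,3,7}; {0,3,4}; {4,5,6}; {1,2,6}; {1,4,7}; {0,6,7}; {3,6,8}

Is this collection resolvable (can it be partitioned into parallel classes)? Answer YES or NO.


v = 9, block size k = 3, number of blocks = 11.
For resolvability, blocks must partition into parallel classes of size v/k = 3.
Total blocks must therefore be a multiple of 3: 11 = 3·3 + 2 ⇒ not divisible ✗.
Resolvable? NO.

NO


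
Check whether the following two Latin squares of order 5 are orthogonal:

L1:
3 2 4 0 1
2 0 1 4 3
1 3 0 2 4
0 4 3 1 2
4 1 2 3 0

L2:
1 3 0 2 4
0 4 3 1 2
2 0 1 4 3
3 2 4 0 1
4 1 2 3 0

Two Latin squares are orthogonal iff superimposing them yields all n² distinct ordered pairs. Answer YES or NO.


Form the n² = 25 superimposed pairs (L1[i][j], L2[i][j]), row by row (rows and columns indexed from 0):
row 0: (3,1) (2,3) (4,0) (0,2) (1,4)
row 1: (2,0) (0,4) (1,3) (4,1) (3,2)
row 2: (1,2) (3,0) (0,1) (2,4) (4,3)
row 3: (0,3) (4,2) (3,4) (1,0) (2,1)
row 4: (4,4) (1,1) (2,2) (3,3) (0,0)
Orthogonality requires all 25 pairs distinct.
Check by first coordinate: for each symbol s of L1, list the L2 entries in the n cells where L1 = s; they must all differ.
  L1 = 0: L2 entries (in reading order) 2, 4, 1, 3, 0 — all 5 distinct ✓
  L1 = 1: L2 entries (in reading order) 4, 3, 2, 0, 1 — all 5 distinct ✓
  L1 = 2: L2 entries (in reading order) 3, 0, 4, 1, 2 — all 5 distinct ✓
  L1 = 3: L2 entries (in reading order) 1, 2, 0, 4, 3 — all 5 distinct ✓
  L1 = 4: L2 entries (in reading order) 0, 1, 3, 2, 4 — all 5 distinct ✓
Every symbol of L1 meets every symbol of L2 exactly once, so all 25 pairs are distinct (25 of 25).
Conclusion: YES.

YES


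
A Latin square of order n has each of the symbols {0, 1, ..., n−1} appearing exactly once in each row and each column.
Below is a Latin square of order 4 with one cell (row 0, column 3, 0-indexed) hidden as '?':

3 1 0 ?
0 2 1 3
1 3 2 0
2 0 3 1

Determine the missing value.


Row 0 contains symbols [0, 1, 3] — missing [2].
Column 3 contains symbols [0, 1, 3] — missing [2].
The missing symbol must appear in both missing sets; intersection = [2].
Therefore the hidden value is 2.

Missing value = 2.


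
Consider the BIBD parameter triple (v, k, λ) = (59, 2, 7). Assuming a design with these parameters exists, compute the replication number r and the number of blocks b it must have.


Any 2-(v, k, λ) BIBD satisfies two necessary conditions:
  (i)  Each point sits in r blocks, and counting incidences through any fixed point gives r(k − 1) = λ(v − 1), so r = λ(v − 1)/(k − 1).
  (ii) Total incidences bk = vr, so b = vr/k.
Step 1: r = λ(v − 1)/(k − 1) = 7·(59 − 1)/(2 − 1) = 7·58/1 = 406/1 = 406.
Step 2: b = vr/k = 59·406/2 = 23954/2 = 11977.
Check integrality: r = 406 ∈ Z ✓, b = 11977 ∈ Z ✓.
(These identities are necessary conditions: they determine r and b for any design with these parameters, but do not by themselves prove that one exists.)

r = 406, b = 11977.


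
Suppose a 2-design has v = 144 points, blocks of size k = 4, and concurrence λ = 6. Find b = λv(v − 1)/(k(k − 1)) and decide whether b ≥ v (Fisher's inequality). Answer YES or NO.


r = λ(v − 1)/(k − 1) = 6·143/3 = 286.
b = vr/k = 144·286/4 = 10296.
Fisher's inequality: b ≥ v ⇔ 10296 ≥ 144? YES.

YES


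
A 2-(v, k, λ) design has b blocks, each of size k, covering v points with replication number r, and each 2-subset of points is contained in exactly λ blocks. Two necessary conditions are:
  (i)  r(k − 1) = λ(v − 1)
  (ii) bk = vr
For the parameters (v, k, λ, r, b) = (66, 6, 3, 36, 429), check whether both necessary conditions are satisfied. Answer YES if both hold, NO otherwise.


Condition (i): r(k − 1) = 36·5 = 180; λ(v − 1) = 3·65 = 195. Match? NO.
Condition (ii): bk = 429·6 = 2574; vr = 66·36 = 2376. Match? NO.
Both conditions hold? NO.

NO


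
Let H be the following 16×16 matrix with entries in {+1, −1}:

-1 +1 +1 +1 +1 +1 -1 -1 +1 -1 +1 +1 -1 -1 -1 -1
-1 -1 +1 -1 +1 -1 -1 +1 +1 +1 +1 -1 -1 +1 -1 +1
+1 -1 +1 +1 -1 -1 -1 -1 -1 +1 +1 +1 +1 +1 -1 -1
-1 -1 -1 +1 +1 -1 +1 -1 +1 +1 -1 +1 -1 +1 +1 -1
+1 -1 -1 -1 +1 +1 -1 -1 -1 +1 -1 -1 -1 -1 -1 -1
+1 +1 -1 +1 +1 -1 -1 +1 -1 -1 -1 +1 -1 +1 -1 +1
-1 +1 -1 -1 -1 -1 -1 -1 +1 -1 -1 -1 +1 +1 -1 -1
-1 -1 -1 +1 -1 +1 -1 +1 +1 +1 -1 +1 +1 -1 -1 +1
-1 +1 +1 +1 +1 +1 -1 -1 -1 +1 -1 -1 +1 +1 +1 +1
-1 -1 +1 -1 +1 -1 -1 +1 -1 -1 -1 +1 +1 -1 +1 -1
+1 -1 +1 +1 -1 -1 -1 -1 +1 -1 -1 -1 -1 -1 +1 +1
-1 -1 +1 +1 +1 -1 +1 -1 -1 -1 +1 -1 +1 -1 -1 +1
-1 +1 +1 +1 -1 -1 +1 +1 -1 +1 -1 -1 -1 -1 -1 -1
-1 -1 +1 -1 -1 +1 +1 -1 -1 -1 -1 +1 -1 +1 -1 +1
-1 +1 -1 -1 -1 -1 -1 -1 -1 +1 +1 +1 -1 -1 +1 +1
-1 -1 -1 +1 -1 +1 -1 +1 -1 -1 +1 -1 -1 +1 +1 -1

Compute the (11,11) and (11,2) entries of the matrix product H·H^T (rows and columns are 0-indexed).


Row 2 of H: [1, -1, 1, 1, -1, -1, -1, -1, -1, 1, 1, 1, 1, 1, -1, -1].
Row 11 of H: [-1, -1, 1, 1, 1, -1, 1, -1, -1, -1, 1, -1, 1, -1, -1, 1].
(H·H^T)[11][11] = Σ_j H[11][j]·H[11][j] = (-1)² + (-1)² + (1)² + (1)² + (1)² + (-1)² + (1)² + (-1)² + (-1)² + (-1)² + (1)² + (-1)² + (1)² + (-1)² + (-1)² + (1)² = 1 + 1 + 1 + 1 + 1 + 1 + 1 + 1 + 1 + 1 + 1 + 1 + 1 + 1 + 1 + 1 = 16.
(H·H^T)[11][2] = Σ_j H[11][j]·H[2][j] = (-1)·(1) + (-1)·(-1) + (1)·(1) + (1)·(1) + (1)·(-1) + (-1)·(-1) + (1)·(-1) + (-1)·(-1) + (-1)·(-1) + (-1)·(1) + (1)·(1) + (-1)·(1) + (1)·(1) + (-1)·(1) + (-1)·(-1) + (1)·(-1) = -1 + 1 + 1 + 1 + -1 + 1 + -1 + 1 + 1 + -1 + 1 + -1 + 1 + -1 + 1 + -1 = 2.
Rows 11 and 2 are not orthogonal (dot product = 2 ≠ 0), so H is not a Hadamard matrix.

(11,11) entry = 16; (11,2) entry = 2.


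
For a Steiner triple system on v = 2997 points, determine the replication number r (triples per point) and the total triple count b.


An STS(v) is a 2-(v, 3, 1) BIBD: block size k = 3, λ = 1.
Replication: r(k − 1) = λ(v − 1) ⇒ r·2 = 2997 − 1 = 2996 ⇒ r = 1498.
Block count: bk = vr ⇒ b·3 = 2997·1498 = 4489506 ⇒ b = 1496502.

r = 1498, b = 1496502.


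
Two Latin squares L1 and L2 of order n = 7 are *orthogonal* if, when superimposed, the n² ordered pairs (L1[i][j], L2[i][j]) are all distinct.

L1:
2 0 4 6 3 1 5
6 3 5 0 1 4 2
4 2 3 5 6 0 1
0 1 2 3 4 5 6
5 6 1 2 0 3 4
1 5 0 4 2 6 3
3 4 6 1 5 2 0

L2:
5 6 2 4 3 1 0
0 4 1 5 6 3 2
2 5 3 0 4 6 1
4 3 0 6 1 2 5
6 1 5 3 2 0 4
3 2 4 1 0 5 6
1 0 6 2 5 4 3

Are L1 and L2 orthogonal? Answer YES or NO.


Form the n² = 49 superimposed pairs (L1[i][j], L2[i][j]), row by row (rows and columns indexed from 0):
row 0: (2,5) (0,6) (4,2) (6,4) (3,3) (1,1) (5,0)
row 1: (6,0) (3,4) (5,1) (0,5) (1,6) (4,3) (2,2)
row 2: (4,2) (2,5) (3,3) (5,0) (6,4) (0,6) (1,1)
row 3: (0,4) (1,3) (2,0) (3,6) (4,1) (5,2) (6,5)
row 4: (5,6) (6,1) (1,5) (2,3) (0,2) (3,0) (4,4)
row 5: (1,3) (5,2) (0,4) (4,1) (2,0) (6,5) (3,6)
row 6: (3,1) (4,0) (6,6) (1,2) (5,5) (2,4) (0,3)
Orthogonality requires all 49 pairs distinct.
But the pair (4,2) repeats: cell (0,2) has L1 = 4, L2 = 2, and cell (2,0) has L1 = 4, L2 = 2.
A repeated pair means some other pair never occurs (only 35 distinct pairs out of 49), so the squares are not orthogonal.
Conclusion: NO.

NO


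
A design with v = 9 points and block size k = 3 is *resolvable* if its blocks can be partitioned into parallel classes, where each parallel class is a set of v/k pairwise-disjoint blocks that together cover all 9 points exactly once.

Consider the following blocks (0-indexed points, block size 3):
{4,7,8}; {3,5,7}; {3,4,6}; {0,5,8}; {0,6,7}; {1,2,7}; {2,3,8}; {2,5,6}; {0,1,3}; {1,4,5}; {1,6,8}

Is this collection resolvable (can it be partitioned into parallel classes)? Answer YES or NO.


v = 9, block size k = 3, number of blocks = 11.
For resolvability, blocks must partition into parallel classes of size v/k = 3.
Total blocks must therefore be a multiple of 3: 11 = 3·3 + 2 ⇒ not divisible ✗.
Resolvable? NO.

NO


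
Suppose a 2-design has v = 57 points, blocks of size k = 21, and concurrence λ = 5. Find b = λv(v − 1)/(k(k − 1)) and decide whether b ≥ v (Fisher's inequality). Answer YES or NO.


b = λv(v − 1)/(k(k − 1)) = 5·57·56/(21·20) = 15960/420 = 38.
Compare with v = 57: b < v, so Fisher's inequality fails.

NO


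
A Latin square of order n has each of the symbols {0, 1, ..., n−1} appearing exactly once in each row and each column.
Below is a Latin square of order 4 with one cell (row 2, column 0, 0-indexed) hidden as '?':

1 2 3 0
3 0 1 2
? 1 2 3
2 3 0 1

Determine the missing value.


Row 2 contains symbols [1, 2, 3] — missing [0].
Column 0 contains symbols [1, 2, 3] — missing [0].
The missing symbol must appear in both missing sets; intersection = [0].
Therefore the hidden value is 0.

Missing value = 0.


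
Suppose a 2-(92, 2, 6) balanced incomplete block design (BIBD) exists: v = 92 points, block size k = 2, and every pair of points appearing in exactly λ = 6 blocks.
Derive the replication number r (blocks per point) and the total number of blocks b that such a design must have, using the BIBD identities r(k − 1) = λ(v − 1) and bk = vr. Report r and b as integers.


Any 2-(v, k, λ) BIBD satisfies two necessary conditions:
  (i)  Each point sits in r blocks, and counting incidences through any fixed point gives r(k − 1) = λ(v − 1), so r = λ(v − 1)/(k − 1).
  (ii) Total incidences bk = vr, so b = vr/k.
Step 1: r = λ(v − 1)/(k − 1) = 6·(92 − 1)/(2 − 1) = 6·91/1 = 546/1 = 546.
Step 2: b = vr/k = 92·546/2 = 50232/2 = 25116.
Check integrality: r = 546 ∈ Z ✓, b = 25116 ∈ Z ✓.
(These identities are necessary conditions: they determine r and b for any design with these parameters, but do not by themselves prove that one exists.)

r = 546, b = 25116.


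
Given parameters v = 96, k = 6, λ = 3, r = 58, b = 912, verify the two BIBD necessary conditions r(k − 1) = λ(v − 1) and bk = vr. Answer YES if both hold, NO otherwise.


Condition (i): r(k − 1) = 58·5 = 290; λ(v − 1) = 3·95 = 285. Match? NO.
Condition (ii): bk = 912·6 = 5472; vr = 96·58 = 5568. Match? NO.
Both conditions hold? NO.

NO


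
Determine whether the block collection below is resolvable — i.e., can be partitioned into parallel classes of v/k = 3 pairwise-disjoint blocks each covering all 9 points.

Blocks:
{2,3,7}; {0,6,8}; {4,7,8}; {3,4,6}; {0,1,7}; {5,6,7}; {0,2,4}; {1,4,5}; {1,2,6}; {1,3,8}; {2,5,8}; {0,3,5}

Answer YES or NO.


v = 9, block size k = 3, number of blocks = 12.
For resolvability, blocks must partition into parallel classes of size v/k = 3.
Total blocks must therefore be a multiple of 3: 12 = 3·4 + 0 ⇒ divisible ✓.
Greedy packing gives 4 candidate class(es). Each should be a full parallel class (size 3, covers all 9 points).
  Class 1 (3 blocks): {2,3,7}; {0,6,8}; {1,4,5}. Points covered: [0, 1, 2, 3, 4, 5, 6, 7, 8].
  Class 2 (3 blocks): {4,7,8}; {1,2,6}; {0,3,5}. Points covered: [0, 1, 2, 3, 4, 5, 6, 7, 8].
  Class 3 (3 blocks): {3,4,6}; {0,1,7}; {2,5,8}. Points covered: [0, 1, 2, 3, 4, 5, 6, 7, 8].
  Class 4 (3 blocks): {5,6,7}; {0,2,4}; {1,3,8}. Points covered: [0, 1, 2, 3, 4, 5, 6, 7, 8].
All classes full (size 3)? YES. All classes cover every point? YES.
Resolvable? YES.

YES


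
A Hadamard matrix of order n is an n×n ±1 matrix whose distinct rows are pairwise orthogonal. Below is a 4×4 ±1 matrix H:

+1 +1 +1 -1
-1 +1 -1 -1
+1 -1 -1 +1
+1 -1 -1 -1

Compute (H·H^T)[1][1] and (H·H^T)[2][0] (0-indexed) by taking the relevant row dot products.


Row 0 of H: [1, 1, 1, -1].
Row 1 of H: [-1, 1, -1, -1].
Row 2 of H: [1, -1, -1, 1].
(H·H^T)[1][1] = Σ_j H[1][j]·H[1][j] = (-1)² + (1)² + (-1)² + (-1)² = 1 + 1 + 1 + 1 = 4.
(H·H^T)[2][0] = Σ_j H[2][j]·H[0][j] = (1)·(1) + (-1)·(1) + (-1)·(1) + (1)·(-1) = 1 + -1 + -1 + -1 = -2.
Rows 2 and 0 are not orthogonal (dot product = -2 ≠ 0), so H is not a Hadamard matrix.

(1,1) entry = 4; (2,0) entry = -2.


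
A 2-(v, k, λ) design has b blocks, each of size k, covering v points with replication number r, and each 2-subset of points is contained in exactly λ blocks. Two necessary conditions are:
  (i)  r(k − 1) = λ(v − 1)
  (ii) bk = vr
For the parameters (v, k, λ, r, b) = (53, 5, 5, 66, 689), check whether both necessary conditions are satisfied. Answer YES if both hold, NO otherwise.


Condition (i): r(k − 1) = 66·4 = 264; λ(v − 1) = 5·52 = 260. Match? NO.
Condition (ii): bk = 689·5 = 3445; vr = 53·66 = 3498. Match? NO.
Both conditions hold? NO.

NO


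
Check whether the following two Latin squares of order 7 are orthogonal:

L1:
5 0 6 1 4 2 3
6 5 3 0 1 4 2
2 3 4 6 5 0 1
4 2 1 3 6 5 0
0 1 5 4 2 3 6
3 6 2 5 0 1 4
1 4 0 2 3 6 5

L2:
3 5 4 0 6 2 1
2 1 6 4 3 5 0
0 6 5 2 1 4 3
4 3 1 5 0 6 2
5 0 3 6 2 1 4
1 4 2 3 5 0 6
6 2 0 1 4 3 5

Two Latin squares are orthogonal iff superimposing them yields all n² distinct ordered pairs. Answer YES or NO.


Form the n² = 49 superimposed pairs (L1[i][j], L2[i][j]), row by row (rows and columns indexed from 0):
row 0: (5,3) (0,5) (6,4) (1,0) (4,6) (2,2) (3,1)
row 1: (6,2) (5,1) (3,6) (0,4) (1,3) (4,5) (2,0)
row 2: (2,0) (3,6) (4,5) (6,2) (5,1) (0,4) (1,3)
row 3: (4,4) (2,3) (1,1) (3,5) (6,0) (5,6) (0,2)
row 4: (0,5) (1,0) (5,3) (4,6) (2,2) (3,1) (6,4)
row 5: (3,1) (6,4) (2,2) (5,3) (0,5) (1,0) (4,6)
row 6: (1,6) (4,2) (0,0) (2,1) (3,4) (6,3) (5,5)
Orthogonality requires all 49 pairs distinct.
But the pair (2,0) repeats: cell (1,6) has L1 = 2, L2 = 0, and cell (2,0) has L1 = 2, L2 = 0.
A repeated pair means some other pair never occurs (only 28 distinct pairs out of 49), so the squares are not orthogonal.
Conclusion: NO.

NO


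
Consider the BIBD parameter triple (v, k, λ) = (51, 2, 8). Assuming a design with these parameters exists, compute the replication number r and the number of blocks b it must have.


Any 2-(v, k, λ) BIBD satisfies two necessary conditions:
  (i)  Each point sits in r blocks, and counting incidences through any fixed point gives r(k − 1) = λ(v − 1), so r = λ(v − 1)/(k − 1).
  (ii) Total incidences bk = vr, so b = vr/k.
Step 1: r = λ(v − 1)/(k − 1) = 8·(51 − 1)/(2 − 1) = 8·50/1 = 400/1 = 400.
Step 2: b = vr/k = 51·400/2 = 20400/2 = 10200.
Check integrality: r = 400 ∈ Z ✓, b = 10200 ∈ Z ✓.
(These identities are necessary conditions: they determine r and b for any design with these parameters, but do not by themselves prove that one exists.)

r = 400, b = 10200.


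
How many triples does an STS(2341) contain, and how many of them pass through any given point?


An STS(v) is a 2-(v, 3, 1) BIBD: block size k = 3, λ = 1.
Replication: r(k − 1) = λ(v − 1) ⇒ r·2 = 2341 − 1 = 2340 ⇒ r = 1170.
Block count: bk = vr ⇒ b·3 = 2341·1170 = 2738970 ⇒ b = 912990.
(Check via b = v(v − 1)/6 = 2341·2340/6 = 5477940/6 = 912990.)

r = 1170, b = 912990.


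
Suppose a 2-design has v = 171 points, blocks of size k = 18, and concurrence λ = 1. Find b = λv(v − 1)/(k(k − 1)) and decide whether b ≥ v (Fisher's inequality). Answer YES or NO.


b = λv(v − 1)/(k(k − 1)) = 1·171·170/(18·17) = 29070/306 = 95.
Compare with v = 171: b < v, so Fisher's inequality fails.

NO


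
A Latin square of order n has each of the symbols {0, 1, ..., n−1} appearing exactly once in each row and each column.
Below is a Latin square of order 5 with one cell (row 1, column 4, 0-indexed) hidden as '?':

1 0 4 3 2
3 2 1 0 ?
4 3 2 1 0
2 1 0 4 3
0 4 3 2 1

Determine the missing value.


Row 1 contains symbols [0, 1, 2, 3] — missing [4].
Column 4 contains symbols [0, 1, 2, 3] — missing [4].
The missing symbol must appear in both missing sets; intersection = [4].
Therefore the hidden value is 4.

Missing value = 4.


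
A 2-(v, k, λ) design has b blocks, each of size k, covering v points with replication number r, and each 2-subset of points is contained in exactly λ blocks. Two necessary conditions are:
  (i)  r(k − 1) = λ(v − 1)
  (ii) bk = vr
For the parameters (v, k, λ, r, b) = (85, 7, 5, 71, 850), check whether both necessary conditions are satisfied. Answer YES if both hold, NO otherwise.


Condition (i): r(k − 1) = 71·6 = 426; λ(v − 1) = 5·84 = 420. Match? NO.
Condition (ii): bk = 850·7 = 5950; vr = 85·71 = 6035. Match? NO.
Both conditions hold? NO.

NO


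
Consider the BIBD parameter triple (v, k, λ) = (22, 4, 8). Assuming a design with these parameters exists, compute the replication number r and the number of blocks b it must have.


Any 2-(v, k, λ) BIBD satisfies two necessary conditions:
  (i)  Each point sits in r blocks, and counting incidences through any fixed point gives r(k − 1) = λ(v − 1), so r = λ(v − 1)/(k − 1).
  (ii) Total incidences bk = vr, so b = vr/k.
Step 1: r = λ(v − 1)/(k − 1) = 8·(22 − 1)/(4 − 1) = 8·21/3 = 168/3 = 56.
Step 2: b = vr/k = 22·56/4 = 1232/4 = 308.
Check integrality: r = 56 ∈ Z ✓, b = 308 ∈ Z ✓.
(These identities are necessary conditions: they determine r and b for any design with these parameters, but do not by themselves prove that one exists.)

r = 56, b = 308.


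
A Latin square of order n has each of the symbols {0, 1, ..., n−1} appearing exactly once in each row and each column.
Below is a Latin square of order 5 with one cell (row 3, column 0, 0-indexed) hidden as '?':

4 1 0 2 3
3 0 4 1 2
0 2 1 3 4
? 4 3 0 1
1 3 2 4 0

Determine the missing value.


Row 3 contains symbols [0, 1, 3, 4] — missing [2].
Column 0 contains symbols [0, 1, 3, 4] — missing [2].
The missing symbol must appear in both missing sets; intersection = [2].
Therefore the hidden value is 2.

Missing value = 2.


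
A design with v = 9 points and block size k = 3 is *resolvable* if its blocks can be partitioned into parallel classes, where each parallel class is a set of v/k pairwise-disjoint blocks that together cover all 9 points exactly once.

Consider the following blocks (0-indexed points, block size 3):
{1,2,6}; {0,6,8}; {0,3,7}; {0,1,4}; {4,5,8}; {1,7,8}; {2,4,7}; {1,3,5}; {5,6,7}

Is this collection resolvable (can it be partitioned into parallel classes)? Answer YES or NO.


v = 9, block size k = 3, number of blocks = 9.
For resolvability, blocks must partition into parallel classes of size v/k = 3.
Total blocks must therefore be a multiple of 3: 9 = 3·3 + 0 ⇒ divisible ✓.
Consider block {0,1,4}. The only other block(s) in the collection disjoint from it are {5,6,7} — just 1 block(s). Any parallel class containing {0,1,4} would need 2 other blocks each disjoint from it, so no parallel class of size 3 can contain {0,1,4}.
Since every block must belong to some parallel class in a resolution, the collection cannot be partitioned into parallel classes.
Resolvable? NO.

NO


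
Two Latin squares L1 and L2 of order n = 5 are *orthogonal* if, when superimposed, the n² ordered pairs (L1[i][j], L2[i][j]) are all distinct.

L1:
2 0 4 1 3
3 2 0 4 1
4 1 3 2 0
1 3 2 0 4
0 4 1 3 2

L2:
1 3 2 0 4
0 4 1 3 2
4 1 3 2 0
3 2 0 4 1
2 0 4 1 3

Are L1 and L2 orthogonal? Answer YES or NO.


Form the n² = 25 superimposed pairs (L1[i][j], L2[i][j]), row by row (rows and columns indexed from 0):
row 0: (2,1) (0,3) (4,2) (1,0) (3,4)
row 1: (3,0) (2,4) (0,1) (4,3) (1,2)
row 2: (4,4) (1,1) (3,3) (2,2) (0,0)
row 3: (1,3) (3,2) (2,0) (0,4) (4,1)
row 4: (0,2) (4,0) (1,4) (3,1) (2,3)
Orthogonality requires all 25 pairs distinct.
Check by first coordinate: for each symbol s of L1, list the L2 entries in the n cells where L1 = s; they must all differ.
  L1 = 0: L2 entries (in reading order) 3, 1, 0, 4, 2 — all 5 distinct ✓
  L1 = 1: L2 entries (in reading order) 0, 2, 1, 3, 4 — all 5 distinct ✓
  L1 = 2: L2 entries (in reading order) 1, 4, 2, 0, 3 — all 5 distinct ✓
  L1 = 3: L2 entries (in reading order) 4, 0, 3, 2, 1 — all 5 distinct ✓
  L1 = 4: L2 entries (in reading order) 2, 3, 4, 1, 0 — all 5 distinct ✓
Every symbol of L1 meets every symbol of L2 exactly once, so all 25 pairs are distinct (25 of 25).
Conclusion: YES.

YES


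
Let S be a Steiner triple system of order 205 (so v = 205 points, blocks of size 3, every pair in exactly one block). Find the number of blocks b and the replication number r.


An STS(v) is a 2-(v, 3, 1) BIBD: block size k = 3, λ = 1.
Replication: r(k − 1) = λ(v − 1) ⇒ r·2 = 205 − 1 = 204 ⇒ r = 102.
Block count: b = v(v − 1)/6 = 205·204/6 = 41820/6 = 6970.

r = 102, b = 6970.


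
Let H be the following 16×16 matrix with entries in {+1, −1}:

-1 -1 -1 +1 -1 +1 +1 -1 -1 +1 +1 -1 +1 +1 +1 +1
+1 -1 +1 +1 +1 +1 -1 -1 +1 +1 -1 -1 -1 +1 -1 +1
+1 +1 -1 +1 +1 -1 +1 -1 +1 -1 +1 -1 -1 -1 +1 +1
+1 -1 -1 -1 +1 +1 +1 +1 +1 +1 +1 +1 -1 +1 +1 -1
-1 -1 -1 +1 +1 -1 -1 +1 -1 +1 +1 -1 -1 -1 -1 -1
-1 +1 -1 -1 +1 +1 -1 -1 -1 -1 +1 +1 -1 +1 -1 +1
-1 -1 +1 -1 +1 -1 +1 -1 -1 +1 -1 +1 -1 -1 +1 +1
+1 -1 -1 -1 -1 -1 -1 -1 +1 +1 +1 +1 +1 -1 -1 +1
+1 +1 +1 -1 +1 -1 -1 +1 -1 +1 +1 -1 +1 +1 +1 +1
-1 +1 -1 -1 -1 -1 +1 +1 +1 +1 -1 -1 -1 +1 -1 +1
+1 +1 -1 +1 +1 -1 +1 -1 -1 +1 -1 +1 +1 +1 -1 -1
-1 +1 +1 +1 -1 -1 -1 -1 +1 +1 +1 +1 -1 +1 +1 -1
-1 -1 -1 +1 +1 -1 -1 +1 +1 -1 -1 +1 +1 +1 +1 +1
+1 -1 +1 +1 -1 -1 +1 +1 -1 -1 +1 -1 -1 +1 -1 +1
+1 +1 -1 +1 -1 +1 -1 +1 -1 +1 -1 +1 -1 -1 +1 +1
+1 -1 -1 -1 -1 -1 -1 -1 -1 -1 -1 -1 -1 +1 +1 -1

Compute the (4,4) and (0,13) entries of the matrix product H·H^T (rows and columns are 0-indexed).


Row 0 of H: [-1, -1, -1, 1, -1, 1, 1, -1, -1, 1, 1, -1, 1, 1, 1, 1].
Row 4 of H: [-1, -1, -1, 1, 1, -1, -1, 1, -1, 1, 1, -1, -1, -1, -1, -1].
Row 13 of H: [1, -1, 1, 1, -1, -1, 1, 1, -1, -1, 1, -1, -1, 1, -1, 1].
(H·H^T)[4][4] = Σ_j H[4][j]·H[4][j] = (-1)² + (-1)² + (-1)² + (1)² + (1)² + (-1)² + (-1)² + (1)² + (-1)² + (1)² + (1)² + (-1)² + (-1)² + (-1)² + (-1)² + (-1)² = 1 + 1 + 1 + 1 + 1 + 1 + 1 + 1 + 1 + 1 + 1 + 1 + 1 + 1 + 1 + 1 = 16.
(H·H^T)[0][13] = Σ_j H[0][j]·H[13][j] = (-1)·(1) + (-1)·(-1) + (-1)·(1) + (1)·(1) + (-1)·(-1) + (1)·(-1) + (1)·(1) + (-1)·(1) + (-1)·(-1) + (1)·(-1) + (1)·(1) + (-1)·(-1) + (1)·(-1) + (1)·(1) + (1)·(-1) + (1)·(1) = -1 + 1 + -1 + 1 + 1 + -1 + 1 + -1 + 1 + -1 + 1 + 1 + -1 + 1 + -1 + 1 = 2.
Rows 0 and 13 are not orthogonal (dot product = 2 ≠ 0), so H is not a Hadamard matrix.

(4,4) entry = 16; (0,13) entry = 2.


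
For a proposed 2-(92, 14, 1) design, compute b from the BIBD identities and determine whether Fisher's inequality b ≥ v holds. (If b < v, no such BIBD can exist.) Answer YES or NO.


r = λ(v − 1)/(k − 1) = 1·91/13 = 7.
b = vr/k = 92·7/14 = 46.
Fisher's inequality: b ≥ v ⇔ 46 ≥ 92? NO.

NO


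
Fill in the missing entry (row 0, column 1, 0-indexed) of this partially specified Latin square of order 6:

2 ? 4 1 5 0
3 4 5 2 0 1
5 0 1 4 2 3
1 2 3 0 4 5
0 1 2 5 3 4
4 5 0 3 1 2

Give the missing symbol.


Row 0 contains symbols [0, 1, 2, 4, 5] — missing [3].
Column 1 contains symbols [0, 1, 2, 4, 5] — missing [3].
The missing symbol must appear in both missing sets; intersection = [3].
Therefore the hidden value is 3.

Missing value = 3.


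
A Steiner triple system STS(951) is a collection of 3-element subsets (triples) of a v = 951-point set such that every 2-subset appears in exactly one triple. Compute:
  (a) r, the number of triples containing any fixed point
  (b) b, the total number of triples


An STS(v) is a 2-(v, 3, 1) BIBD: block size k = 3, λ = 1.
Replication: r(k − 1) = λ(v − 1) ⇒ r·2 = 951 − 1 = 950 ⇒ r = 475.
Block count: bk = vr ⇒ b·3 = 951·475 = 451725 ⇒ b = 150575.

r = 475, b = 150575.


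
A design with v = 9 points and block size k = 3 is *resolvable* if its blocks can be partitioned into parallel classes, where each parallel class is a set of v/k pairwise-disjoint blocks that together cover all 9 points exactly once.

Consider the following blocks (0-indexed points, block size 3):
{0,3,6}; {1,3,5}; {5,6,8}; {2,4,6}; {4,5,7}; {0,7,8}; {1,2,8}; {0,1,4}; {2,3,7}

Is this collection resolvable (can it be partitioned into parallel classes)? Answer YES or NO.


v = 9, block size k = 3, number of blocks = 9.
For resolvability, blocks must partition into parallel classes of size v/k = 3.
Total blocks must therefore be a multiple of 3: 9 = 3·3 + 0 ⇒ divisible ✓.
Greedy packing gives 3 candidate class(es). Each should be a full parallel class (size 3, covers all 9 points).
  Class 1 (3 blocks): {0,3,6}; {4,5,7}; {1,2,8}. Points covered: [0, 1, 2, 3, 4, 5, 6, 7, 8].
  Class 2 (3 blocks): {1,3,5}; {2,4,6}; {0,7,8}. Points covered: [0, 1, 2, 3, 4, 5, 6, 7, 8].
  Class 3 (3 blocks): {5,6,8}; {0,1,4}; {2,3,7}. Points covered: [0, 1, 2, 3, 4, 5, 6, 7, 8].
All classes full (size 3)? YES. All classes cover every point? YES.
Resolvable? YES.

YES


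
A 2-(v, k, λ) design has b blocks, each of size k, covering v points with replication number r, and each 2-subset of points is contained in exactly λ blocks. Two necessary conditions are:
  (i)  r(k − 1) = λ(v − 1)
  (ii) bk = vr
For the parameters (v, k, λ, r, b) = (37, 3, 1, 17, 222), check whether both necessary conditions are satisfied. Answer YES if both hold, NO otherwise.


Condition (i): r(k − 1) = 17·2 = 34; λ(v − 1) = 1·36 = 36. Match? NO.
Condition (ii): bk = 222·3 = 666; vr = 37·17 = 629. Match? NO.
Both conditions hold? NO.

NO


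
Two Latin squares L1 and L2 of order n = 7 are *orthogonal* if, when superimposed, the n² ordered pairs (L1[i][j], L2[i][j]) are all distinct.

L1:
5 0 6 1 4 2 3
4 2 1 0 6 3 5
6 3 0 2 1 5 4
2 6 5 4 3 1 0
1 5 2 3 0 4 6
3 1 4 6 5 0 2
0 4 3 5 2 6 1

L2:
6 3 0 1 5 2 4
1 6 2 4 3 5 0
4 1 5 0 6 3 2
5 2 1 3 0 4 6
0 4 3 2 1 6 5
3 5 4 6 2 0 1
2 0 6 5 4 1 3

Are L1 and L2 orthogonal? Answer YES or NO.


Form the n² = 49 superimposed pairs (L1[i][j], L2[i][j]), row by row (rows and columns indexed from 0):
row 0: (5,6) (0,3) (6,0) (1,1) (4,5) (2,2) (3,4)
row 1: (4,1) (2,6) (1,2) (0,4) (6,3) (3,5) (5,0)
row 2: (6,4) (3,1) (0,5) (2,0) (1,6) (5,3) (4,2)
row 3: (2,5) (6,2) (5,1) (4,3) (3,0) (1,4) (0,6)
row 4: (1,0) (5,4) (2,3) (3,2) (0,1) (4,6) (6,5)
row 5: (3,3) (1,5) (4,4) (6,6) (5,2) (0,0) (2,1)
row 6: (0,2) (4,0) (3,6) (5,5) (2,4) (6,1) (1,3)
Orthogonality requires all 49 pairs distinct.
Check by first coordinate: for each symbol s of L1, list the L2 entries in the n cells where L1 = s; they must all differ.
  L1 = 0: L2 entries (in reading order) 3, 4, 5, 6, 1, 0, 2 — all 7 distinct ✓
  L1 = 1: L2 entries (in reading order) 1, 2, 6, 4, 0, 5, 3 — all 7 distinct ✓
  L1 = 2: L2 entries (in reading order) 2, 6, 0, 5, 3, 1, 4 — all 7 distinct ✓
  L1 = 3: L2 entries (in reading order) 4, 5, 1, 0, 2, 3, 6 — all 7 distinct ✓
  L1 = 4: L2 entries (in reading order) 5, 1, 2, 3, 6, 4, 0 — all 7 distinct ✓
  L1 = 5: L2 entries (in reading order) 6, 0, 3, 1, 4, 2, 5 — all 7 distinct ✓
  L1 = 6: L2 entries (in reading order) 0, 3, 4, 2, 5, 6, 1 — all 7 distinct ✓
Every symbol of L1 meets every symbol of L2 exactly once, so all 49 pairs are distinct (49 of 49).
Conclusion: YES.

YES


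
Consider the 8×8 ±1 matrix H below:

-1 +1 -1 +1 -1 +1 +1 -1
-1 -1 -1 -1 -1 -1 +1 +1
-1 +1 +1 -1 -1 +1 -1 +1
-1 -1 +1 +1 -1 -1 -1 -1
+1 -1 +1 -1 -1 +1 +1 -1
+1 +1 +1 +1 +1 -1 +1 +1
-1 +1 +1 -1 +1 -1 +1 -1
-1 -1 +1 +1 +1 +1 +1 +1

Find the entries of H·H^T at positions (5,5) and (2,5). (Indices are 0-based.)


Row 2 of H: [-1, 1, 1, -1, -1, 1, -1, 1].
Row 5 of H: [1, 1, 1, 1, 1, -1, 1, 1].
(H·H^T)[5][5] = Σ_j H[5][j]·H[5][j] = (1)² + (1)² + (1)² + (1)² + (1)² + (-1)² + (1)² + (1)² = 1 + 1 + 1 + 1 + 1 + 1 + 1 + 1 = 8.
(H·H^T)[2][5] = Σ_j H[2][j]·H[5][j] = (-1)·(1) + (1)·(1) + (1)·(1) + (-1)·(1) + (-1)·(1) + (1)·(-1) + (-1)·(1) + (1)·(1) = -1 + 1 + 1 + -1 + -1 + -1 + -1 + 1 = -2.
Rows 2 and 5 are not orthogonal (dot product = -2 ≠ 0), so H is not a Hadamard matrix.

(5,5) entry = 8; (2,5) entry = -2.


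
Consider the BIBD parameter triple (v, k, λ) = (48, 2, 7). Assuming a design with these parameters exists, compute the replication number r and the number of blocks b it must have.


Any 2-(v, k, λ) BIBD satisfies two necessary conditions:
  (i)  Each point sits in r blocks, and counting incidences through any fixed point gives r(k − 1) = λ(v − 1), so r = λ(v − 1)/(k − 1).
  (ii) Total incidences bk = vr, so b = vr/k.
Step 1: r = λ(v − 1)/(k − 1) = 7·(48 − 1)/(2 − 1) = 7·47/1 = 329/1 = 329.
Step 2: b = vr/k = 48·329/2 = 15792/2 = 7896.
Check integrality: r = 329 ∈ Z ✓, b = 7896 ∈ Z ✓.
(These identities are necessary conditions: they determine r and b for any design with these parameters, but do not by themselves prove that one exists.)

r = 329, b = 7896.


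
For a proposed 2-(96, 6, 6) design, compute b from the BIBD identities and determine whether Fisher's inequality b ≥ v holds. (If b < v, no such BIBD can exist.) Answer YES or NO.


r = λ(v − 1)/(k − 1) = 6·95/5 = 114.
b = vr/k = 96·114/6 = 1824.
Fisher's inequality: b ≥ v ⇔ 1824 ≥ 96? YES.

YES


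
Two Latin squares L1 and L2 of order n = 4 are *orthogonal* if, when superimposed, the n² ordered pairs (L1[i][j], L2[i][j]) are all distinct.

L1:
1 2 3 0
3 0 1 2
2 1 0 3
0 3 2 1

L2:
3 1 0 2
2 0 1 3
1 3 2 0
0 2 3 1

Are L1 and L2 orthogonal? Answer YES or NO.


Form the n² = 16 superimposed pairs (L1[i][j], L2[i][j]), row by row (rows and columns indexed from 0):
row 0: (1,3) (2,1) (3,0) (0,2)
row 1: (3,2) (0,0) (1,1) (2,3)
row 2: (2,1) (1,3) (0,2) (3,0)
row 3: (0,0) (3,2) (2,3) (1,1)
Orthogonality requires all 16 pairs distinct.
But the pair (2,1) repeats: cell (0,1) has L1 = 2, L2 = 1, and cell (2,0) has L1 = 2, L2 = 1.
A repeated pair means some other pair never occurs (only 8 distinct pairs out of 16), so the squares are not orthogonal.
Conclusion: NO.

NO


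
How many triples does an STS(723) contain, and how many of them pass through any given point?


An STS(v) is a 2-(v, 3, 1) BIBD: block size k = 3, λ = 1.
Replication: r(k − 1) = λ(v − 1) ⇒ r·2 = 723 − 1 = 722 ⇒ r = 361.
Block count: b = v(v − 1)/6 = 723·722/6 = 522006/6 = 87001.

r = 361, b = 87001.


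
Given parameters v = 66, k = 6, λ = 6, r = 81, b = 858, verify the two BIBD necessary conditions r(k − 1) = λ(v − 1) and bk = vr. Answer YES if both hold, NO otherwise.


Condition (i): r(k − 1) = 81·5 = 405; λ(v − 1) = 6·65 = 390. Match? NO.
Condition (ii): bk = 858·6 = 5148; vr = 66·81 = 5346. Match? NO.
Both conditions hold? NO.

NO


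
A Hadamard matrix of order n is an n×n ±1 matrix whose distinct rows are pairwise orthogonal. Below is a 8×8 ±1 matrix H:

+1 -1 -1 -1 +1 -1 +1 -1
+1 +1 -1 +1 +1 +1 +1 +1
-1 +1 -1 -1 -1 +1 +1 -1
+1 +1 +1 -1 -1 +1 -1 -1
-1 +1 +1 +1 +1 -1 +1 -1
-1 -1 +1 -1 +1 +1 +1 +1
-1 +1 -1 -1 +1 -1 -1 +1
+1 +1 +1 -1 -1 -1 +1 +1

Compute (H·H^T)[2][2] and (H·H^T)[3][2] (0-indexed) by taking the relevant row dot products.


Row 2 of H: [-1, 1, -1, -1, -1, 1, 1, -1].
Row 3 of H: [1, 1, 1, -1, -1, 1, -1, -1].
(H·H^T)[2][2] = Σ_j H[2][j]·H[2][j] = (-1)² + (1)² + (-1)² + (-1)² + (-1)² + (1)² + (1)² + (-1)² = 1 + 1 + 1 + 1 + 1 + 1 + 1 + 1 = 8.
(H·H^T)[3][2] = Σ_j H[3][j]·H[2][j] = (1)·(-1) + (1)·(1) + (1)·(-1) + (-1)·(-1) + (-1)·(-1) + (1)·(1) + (-1)·(1) + (-1)·(-1) = -1 + 1 + -1 + 1 + 1 + 1 + -1 + 1 = 2.
Rows 3 and 2 are not orthogonal (dot product = 2 ≠ 0), so H is not a Hadamard matrix.

(2,2) entry = 8; (3,2) entry = 2.


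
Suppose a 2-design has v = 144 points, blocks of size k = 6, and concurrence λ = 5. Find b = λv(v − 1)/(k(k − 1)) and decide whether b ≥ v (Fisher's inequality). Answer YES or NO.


r = λ(v − 1)/(k − 1) = 5·143/5 = 143.
b = vr/k = 144·143/6 = 3432.
Fisher's inequality: b ≥ v ⇔ 3432 ≥ 144? YES.

YES


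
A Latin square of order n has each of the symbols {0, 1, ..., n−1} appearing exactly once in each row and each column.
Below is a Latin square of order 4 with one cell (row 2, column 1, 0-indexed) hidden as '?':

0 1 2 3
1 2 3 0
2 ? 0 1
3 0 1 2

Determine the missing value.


Row 2 contains symbols [0, 1, 2] — missing [3].
Column 1 contains symbols [0, 1, 2] — missing [3].
The missing symbol must appear in both missing sets; intersection = [3].
Therefore the hidden value is 3.

Missing value = 3.


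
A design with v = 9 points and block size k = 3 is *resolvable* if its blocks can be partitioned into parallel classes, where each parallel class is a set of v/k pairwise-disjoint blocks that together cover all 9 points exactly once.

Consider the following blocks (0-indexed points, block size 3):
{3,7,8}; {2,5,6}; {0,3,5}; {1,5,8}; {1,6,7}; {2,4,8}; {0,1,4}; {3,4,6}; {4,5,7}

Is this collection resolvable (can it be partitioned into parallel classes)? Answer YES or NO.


v = 9, block size k = 3, number of blocks = 9.
For resolvability, blocks must partition into parallel classes of size v/k = 3.
Total blocks must therefore be a multiple of 3: 9 = 3·3 + 0 ⇒ divisible ✓.
Consider block {1,5,8}. The only other block(s) in the collection disjoint from it are {3,4,6} — just 1 block(s). Any parallel class containing {1,5,8} would need 2 other blocks each disjoint from it, so no parallel class of size 3 can contain {1,5,8}.
Since every block must belong to some parallel class in a resolution, the collection cannot be partitioned into parallel classes.
Resolvable? NO.

NO


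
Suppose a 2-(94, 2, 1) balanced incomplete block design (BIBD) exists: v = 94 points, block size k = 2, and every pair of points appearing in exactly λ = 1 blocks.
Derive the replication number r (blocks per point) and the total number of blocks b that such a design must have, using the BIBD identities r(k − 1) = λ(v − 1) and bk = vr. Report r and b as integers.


Any 2-(v, k, λ) BIBD satisfies two necessary conditions:
  (i)  Each point sits in r blocks, and counting incidences through any fixed point gives r(k − 1) = λ(v − 1), so r = λ(v − 1)/(k − 1).
  (ii) Total incidences bk = vr, so b = vr/k.
Step 1: r = λ(v − 1)/(k − 1) = 1·(94 − 1)/(2 − 1) = 1·93/1 = 93/1 = 93.
Step 2: b = vr/k = 94·93/2 = 8742/2 = 4371.
Check integrality: r = 93 ∈ Z ✓, b = 4371 ∈ Z ✓.
(These identities are necessary conditions: they determine r and b for any design with these parameters, but do not by themselves prove that one exists.)

r = 93, b = 4371.


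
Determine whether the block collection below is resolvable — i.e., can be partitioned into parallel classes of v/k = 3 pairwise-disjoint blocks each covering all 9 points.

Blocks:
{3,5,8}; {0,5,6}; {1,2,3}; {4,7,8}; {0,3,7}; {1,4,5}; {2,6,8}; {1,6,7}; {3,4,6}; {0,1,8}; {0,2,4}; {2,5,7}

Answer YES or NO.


v = 9, block size k = 3, number of blocks = 12.
For resolvability, blocks must partition into parallel classes of size v/k = 3.
Total blocks must therefore be a multiple of 3: 12 = 3·4 + 0 ⇒ divisible ✓.
Greedy packing gives 4 candidate class(es). Each should be a full parallel class (size 3, covers all 9 points).
  Class 1 (3 blocks): {3,5,8}; {1,6,7}; {0,2,4}. Points covered: [0, 1, 2, 3, 4, 5, 6, 7, 8].
  Class 2 (3 blocks): {0,5,6}; {1,2,3}; {4,7,8}. Points covered: [0, 1, 2, 3, 4, 5, 6, 7, 8].
  Class 3 (3 blocks): {0,3,7}; {1,4,5}; {2,6,8}. Points covered: [0, 1, 2, 3, 4, 5, 6, 7, 8].
  Class 4 (3 blocks): {3,4,6}; {0,1,8}; {2,5,7}. Points covered: [0, 1, 2, 3, 4, 5, 6, 7, 8].
All classes full (size 3)? YES. All classes cover every point? YES.
Resolvable? YES.

YES


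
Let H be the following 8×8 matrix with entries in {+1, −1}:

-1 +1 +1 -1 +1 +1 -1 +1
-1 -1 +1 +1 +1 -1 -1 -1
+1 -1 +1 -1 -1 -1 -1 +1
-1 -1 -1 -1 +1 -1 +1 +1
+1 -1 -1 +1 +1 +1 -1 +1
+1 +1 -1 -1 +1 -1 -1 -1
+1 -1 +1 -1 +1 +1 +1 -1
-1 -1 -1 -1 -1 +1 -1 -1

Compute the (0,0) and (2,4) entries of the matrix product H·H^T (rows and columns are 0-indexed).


Row 0 of H: [-1, 1, 1, -1, 1, 1, -1, 1].
Row 2 of H: [1, -1, 1, -1, -1, -1, -1, 1].
Row 4 of H: [1, -1, -1, 1, 1, 1, -1, 1].
(H·H^T)[0][0] = Σ_j H[0][j]·H[0][j] = (-1)² + (1)² + (1)² + (-1)² + (1)² + (1)² + (-1)² + (1)² = 1 + 1 + 1 + 1 + 1 + 1 + 1 + 1 = 8.
(H·H^T)[2][4] = Σ_j H[2][j]·H[4][j] = (1)·(1) + (-1)·(-1) + (1)·(-1) + (-1)·(1) + (-1)·(1) + (-1)·(1) + (-1)·(-1) + (1)·(1) = 1 + 1 + -1 + -1 + -1 + -1 + 1 + 1 = 0.
So rows 2 and 4 are orthogonal; the diagonal entry equals n = 8.

(0,0) entry = 8; (2,4) entry = 0.


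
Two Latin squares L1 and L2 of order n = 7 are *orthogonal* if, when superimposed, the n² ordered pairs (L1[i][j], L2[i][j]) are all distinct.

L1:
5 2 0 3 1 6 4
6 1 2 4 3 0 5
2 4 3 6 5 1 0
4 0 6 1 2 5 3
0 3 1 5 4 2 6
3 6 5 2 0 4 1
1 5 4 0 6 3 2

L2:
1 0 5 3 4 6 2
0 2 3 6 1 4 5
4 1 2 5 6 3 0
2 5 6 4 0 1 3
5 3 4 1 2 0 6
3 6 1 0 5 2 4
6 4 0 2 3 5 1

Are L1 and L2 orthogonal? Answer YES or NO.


Form the n² = 49 superimposed pairs (L1[i][j], L2[i][j]), row by row (rows and columns indexed from 0):
row 0: (5,1) (2,0) (0,5) (3,3) (1,4) (6,6) (4,2)
row 1: (6,0) (1,2) (2,3) (4,6) (3,1) (0,4) (5,5)
row 2: (2,4) (4,1) (3,2) (6,5) (5,6) (1,3) (0,0)
row 3: (4,2) (0,5) (6,6) (1,4) (2,0) (5,1) (3,3)
row 4: (0,5) (3,3) (1,4) (5,1) (4,2) (2,0) (6,6)
row 5: (3,3) (6,6) (5,1) (2,0) (0,5) (4,2) (1,4)
row 6: (1,6) (5,4) (4,0) (0,2) (6,3) (3,5) (2,1)
Orthogonality requires all 49 pairs distinct.
But the pair (4,2) repeats: cell (0,6) has L1 = 4, L2 = 2, and cell (3,0) has L1 = 4, L2 = 2.
A repeated pair means some other pair never occurs (only 28 distinct pairs out of 49), so the squares are not orthogonal.
Conclusion: NO.

NO


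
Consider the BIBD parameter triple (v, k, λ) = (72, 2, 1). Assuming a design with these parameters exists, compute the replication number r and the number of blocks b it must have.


Any 2-(v, k, λ) BIBD satisfies two necessary conditions:
  (i)  Each point sits in r blocks, and counting incidences through any fixed point gives r(k − 1) = λ(v − 1), so r = λ(v − 1)/(k − 1).
  (ii) Total incidences bk = vr, so b = vr/k.
Step 1: r = λ(v − 1)/(k − 1) = 1·(72 − 1)/(2 − 1) = 1·71/1 = 71/1 = 71.
Step 2: b = vr/k = 72·71/2 = 5112/2 = 2556.
Check integrality: r = 71 ∈ Z ✓, b = 2556 ∈ Z ✓.
(These identities are necessary conditions: they determine r and b for any design with these parameters, but do not by themselves prove that one exists.)

r = 71, b = 2556.
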